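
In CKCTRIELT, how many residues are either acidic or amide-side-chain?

Acidic: D, E. Amide-side-chain: N, Q.
Acidic residues here: E7 (1).
Amide-side-chain residues here: none (0).
The two groups share no amino acid, so total = 1 + 0 = 1.

1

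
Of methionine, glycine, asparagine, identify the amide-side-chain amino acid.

asparagine

The amide-side-chain residues are Asn (N) and Gln (Q).
Of the listed options, only asparagine belongs to this group.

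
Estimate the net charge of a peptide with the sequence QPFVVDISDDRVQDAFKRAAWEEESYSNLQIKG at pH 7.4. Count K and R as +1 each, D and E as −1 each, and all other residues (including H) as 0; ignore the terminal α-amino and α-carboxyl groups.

Positive (K, R): R11, K17, R18, K32 → +4.
Negative (D, E): D6, D9, D10, D14, E22, E23, E24 → −7.
Net charge = (+4) + (−7) = −3.

-3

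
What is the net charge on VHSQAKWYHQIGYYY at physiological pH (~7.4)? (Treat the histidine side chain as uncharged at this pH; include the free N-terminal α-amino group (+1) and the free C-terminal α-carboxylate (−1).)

At pH ~7.4 the Lys and Arg side chains are protonated (+1), the Asp and Glu side chains are deprotonated (−1), and with His taken as neutral all other side chains carry no charge.
Positive (K, R): K6 → +1.
Negative (D, E): none → −0.
The N-terminus (+1) and C-terminus (−1) cancel.
Net charge = (+1) + (−0) = +1.

+1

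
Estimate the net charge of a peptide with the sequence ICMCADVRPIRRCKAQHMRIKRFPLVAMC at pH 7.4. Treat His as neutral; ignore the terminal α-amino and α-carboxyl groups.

Near pH 7.4, K and R contribute +1 each, D and E contribute −1 each, and every other side chain (His included, as stated) is uncharged.
Positive (K, R): R8, R11, R12, K14, R19, K21, R22 → +7.
Negative (D, E): D6 → −1.
Net charge = (+7) + (−1) = +6.

+6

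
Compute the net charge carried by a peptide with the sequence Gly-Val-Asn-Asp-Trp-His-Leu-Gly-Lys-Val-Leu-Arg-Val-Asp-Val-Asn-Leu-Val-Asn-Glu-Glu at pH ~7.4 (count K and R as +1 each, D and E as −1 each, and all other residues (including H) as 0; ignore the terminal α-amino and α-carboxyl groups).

-2

Positive (K, R): Lys9, Arg12 → +2.
Negative (D, E): Asp4, Asp14, Glu20, Glu21 → −4.
Net charge = (+2) + (−4) = −2.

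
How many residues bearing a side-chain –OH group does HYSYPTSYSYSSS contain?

11

Serine (S), threonine (T), and tyrosine (Y) each carry a hydroxyl group on the side chain.
Matching residues: Y2, S3, Y4, T6, S7, Y8, S9, Y10, S11, S12, S13.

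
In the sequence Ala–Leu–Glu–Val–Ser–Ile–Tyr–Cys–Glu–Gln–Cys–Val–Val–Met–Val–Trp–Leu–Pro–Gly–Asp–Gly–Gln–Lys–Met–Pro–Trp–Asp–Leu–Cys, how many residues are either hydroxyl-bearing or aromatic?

4

Hydroxyl-bearing: S, T, Y. Aromatic: F, W, Y.
Hydroxyl-bearing residues here: Ser5, Tyr7 (2).
Aromatic residues here: Tyr7, Trp16, Trp26 (3).
Y is in both groups, so the 1 Y residue must not be double-counted.
Total = 2 + 3 − 1 = 4.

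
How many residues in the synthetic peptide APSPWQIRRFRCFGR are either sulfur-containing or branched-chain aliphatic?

2

Sulfur-containing: C, M. Branched-chain aliphatic: I, L, V.
Sulfur-containing residues here: C12 (1).
Branched-chain aliphatic residues here: I7 (1).
The two groups share no amino acid, so total = 1 + 1 = 2.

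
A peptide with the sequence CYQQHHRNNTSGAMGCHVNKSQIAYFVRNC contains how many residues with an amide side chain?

7

Asparagine (N) and glutamine (Q) have uncharged amide side chains.
Matching residues: Q3, Q4, N8, N9, N19, Q22, N29.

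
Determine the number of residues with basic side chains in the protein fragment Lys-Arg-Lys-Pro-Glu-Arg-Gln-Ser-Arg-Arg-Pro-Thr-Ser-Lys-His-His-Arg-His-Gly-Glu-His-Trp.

12

K, R, and H are the three residues with basic side chains (ε-amine, guanidinium, and imidazole respectively).
Matching residues: Lys1, Arg2, Lys3, Arg6, Arg9, Arg10, Lys14, His15, His16, Arg17, His18, His21.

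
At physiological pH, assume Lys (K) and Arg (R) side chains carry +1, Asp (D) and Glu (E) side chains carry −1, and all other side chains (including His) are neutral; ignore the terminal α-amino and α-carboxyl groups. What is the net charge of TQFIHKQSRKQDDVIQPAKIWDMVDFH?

Positive (K, R): K6, R9, K10, K19 → +4.
Negative (D, E): D12, D13, D22, D25 → −4.
Net charge = (+4) + (−4) = 0.

0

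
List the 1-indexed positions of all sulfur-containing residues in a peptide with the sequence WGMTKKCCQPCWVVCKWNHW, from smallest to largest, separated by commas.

3, 7, 8, 11, 15

Cysteine (C, thiol) and methionine (M, thioether) are the two sulfur-containing amino acids.
Matching residues: M3, C7, C8, C11, C15.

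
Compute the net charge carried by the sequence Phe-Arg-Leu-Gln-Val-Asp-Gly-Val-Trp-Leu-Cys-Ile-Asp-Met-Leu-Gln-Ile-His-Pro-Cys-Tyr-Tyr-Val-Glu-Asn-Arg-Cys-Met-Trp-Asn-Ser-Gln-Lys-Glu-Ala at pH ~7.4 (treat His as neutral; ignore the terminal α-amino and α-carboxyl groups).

-1

At pH ~7.4 the Lys and Arg side chains are protonated (+1), the Asp and Glu side chains are deprotonated (−1), and with His taken as neutral all other side chains carry no charge.
Positive (K, R): Arg2, Arg26, Lys33 → +3.
Negative (D, E): Asp6, Asp13, Glu24, Glu34 → −4.
Net charge = (+3) + (−4) = −1.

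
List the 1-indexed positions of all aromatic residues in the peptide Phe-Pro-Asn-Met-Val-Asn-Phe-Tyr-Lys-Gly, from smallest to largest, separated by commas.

Phenylalanine (F), tryptophan (W), and tyrosine (Y) have aromatic ring side chains.
Matching residues: Phe1, Phe7, Tyr8.

1, 7, 8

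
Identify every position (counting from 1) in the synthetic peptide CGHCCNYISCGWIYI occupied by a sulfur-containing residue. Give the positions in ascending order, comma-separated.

1, 4, 5, 10

Cysteine (C, thiol) and methionine (M, thioether) are the two sulfur-containing amino acids.
Matching residues: C1, C4, C5, C10.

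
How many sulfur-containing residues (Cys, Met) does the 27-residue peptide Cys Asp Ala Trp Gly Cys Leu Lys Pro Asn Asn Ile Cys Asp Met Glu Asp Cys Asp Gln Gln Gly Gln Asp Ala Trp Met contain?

Matching residues: Cys1, Cys6, Cys13, Met15, Cys18, Met27.

6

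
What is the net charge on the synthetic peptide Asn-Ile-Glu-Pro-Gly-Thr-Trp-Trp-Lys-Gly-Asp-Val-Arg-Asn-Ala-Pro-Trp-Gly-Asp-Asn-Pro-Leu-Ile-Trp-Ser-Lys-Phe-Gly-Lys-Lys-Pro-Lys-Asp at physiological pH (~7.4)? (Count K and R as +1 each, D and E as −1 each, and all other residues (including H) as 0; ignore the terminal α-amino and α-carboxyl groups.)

Positive (K, R): Lys9, Arg13, Lys26, Lys29, Lys30, Lys32 → +6.
Negative (D, E): Glu3, Asp11, Asp19, Asp33 → −4.
Net charge = (+6) + (−4) = +2.

+2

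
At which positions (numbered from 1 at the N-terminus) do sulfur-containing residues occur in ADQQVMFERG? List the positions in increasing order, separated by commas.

6

The sulfur-bearing residues are cysteine (–SH) and methionine (–S–CH₃).
Matching residues: M6.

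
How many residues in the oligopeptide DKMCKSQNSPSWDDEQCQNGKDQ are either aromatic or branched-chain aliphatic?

Aromatic: F, W, Y. Branched-chain aliphatic: I, L, V.
Aromatic residues here: W12 (1).
Branched-chain aliphatic residues here: none (0).
The two groups share no amino acid, so total = 1 + 0 = 1.

1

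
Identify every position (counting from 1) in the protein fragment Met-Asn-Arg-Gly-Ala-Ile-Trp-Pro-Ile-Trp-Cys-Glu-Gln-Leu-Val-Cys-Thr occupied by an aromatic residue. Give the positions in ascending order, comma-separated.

7, 10

Phenylalanine (F), tryptophan (W), and tyrosine (Y) have aromatic ring side chains.
Matching residues: Trp7, Trp10.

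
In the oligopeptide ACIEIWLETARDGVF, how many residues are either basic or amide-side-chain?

Basic: H, K, R. Amide-side-chain: N, Q.
Basic residues here: R11 (1).
Amide-side-chain residues here: none (0).
The two groups share no amino acid, so total = 1 + 0 = 1.

1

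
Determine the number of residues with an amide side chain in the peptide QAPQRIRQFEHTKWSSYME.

3

The amide-side-chain residues are Asn (N) and Gln (Q).
Matching residues: Q1, Q4, Q8.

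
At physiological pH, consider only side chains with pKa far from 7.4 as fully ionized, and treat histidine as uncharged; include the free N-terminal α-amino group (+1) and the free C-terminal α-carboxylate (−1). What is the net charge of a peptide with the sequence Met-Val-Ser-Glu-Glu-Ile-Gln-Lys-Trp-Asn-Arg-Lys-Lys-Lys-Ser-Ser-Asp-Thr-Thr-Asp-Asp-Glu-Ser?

-1

The side chains ionized at physiological pH are Lys/Arg (+1) and Asp/Glu (−1); with His treated as neutral, nothing else contributes.
Positive (K, R): Lys8, Arg11, Lys12, Lys13, Lys14 → +5.
Negative (D, E): Glu4, Glu5, Asp17, Asp20, Asp21, Glu22 → −6.
The N-terminus (+1) and C-terminus (−1) cancel.
Net charge = (+5) + (−6) = −1.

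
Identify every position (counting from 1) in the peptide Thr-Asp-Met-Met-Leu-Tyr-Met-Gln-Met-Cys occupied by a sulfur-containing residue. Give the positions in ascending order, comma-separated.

3, 4, 7, 9, 10

Cysteine (C, thiol) and methionine (M, thioether) are the two sulfur-containing amino acids.
Matching residues: Met3, Met4, Met7, Met9, Cys10.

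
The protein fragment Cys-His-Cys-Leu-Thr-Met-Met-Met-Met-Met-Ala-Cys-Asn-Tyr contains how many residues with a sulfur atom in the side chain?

8

Cysteine (C, thiol) and methionine (M, thioether) are the two sulfur-containing amino acids.
Matching residues: Cys1, Cys3, Met6, Met7, Met8, Met9, Met10, Cys12.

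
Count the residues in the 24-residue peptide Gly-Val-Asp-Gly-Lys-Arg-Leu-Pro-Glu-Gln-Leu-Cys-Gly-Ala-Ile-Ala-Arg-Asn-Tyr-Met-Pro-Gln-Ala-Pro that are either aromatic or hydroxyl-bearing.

Aromatic: F, W, Y. Hydroxyl-bearing: S, T, Y.
Aromatic residues here: Tyr19 (1).
Hydroxyl-bearing residues here: Tyr19 (1).
Y is in both groups, so the 1 Y residue must not be double-counted.
Total = 1 + 1 − 1 = 1.

1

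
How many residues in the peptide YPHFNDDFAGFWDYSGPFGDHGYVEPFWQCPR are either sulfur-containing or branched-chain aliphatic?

Sulfur-containing: C, M. Branched-chain aliphatic: I, L, V.
Sulfur-containing residues here: C30 (1).
Branched-chain aliphatic residues here: V24 (1).
The two groups share no amino acid, so total = 1 + 1 = 2.

2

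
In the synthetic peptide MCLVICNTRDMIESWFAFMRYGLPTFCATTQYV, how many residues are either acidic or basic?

4

Acidic: D, E. Basic: H, K, R.
Acidic residues here: D10, E13 (2).
Basic residues here: R9, R20 (2).
The two groups share no amino acid, so total = 2 + 2 = 4.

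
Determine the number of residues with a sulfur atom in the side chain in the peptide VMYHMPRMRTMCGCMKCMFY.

Cysteine (C, thiol) and methionine (M, thioether) are the two sulfur-containing amino acids.
Matching residues: M2, M5, M8, M11, C12, C14, M15, C17, M18.

9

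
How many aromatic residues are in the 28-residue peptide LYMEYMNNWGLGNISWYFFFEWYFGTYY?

Phenylalanine (F), tryptophan (W), and tyrosine (Y) have aromatic ring side chains.
Matching residues: Y2, Y5, W9, W16, Y17, F18, F19, F20, W22, Y23, F24, Y27, Y28.

13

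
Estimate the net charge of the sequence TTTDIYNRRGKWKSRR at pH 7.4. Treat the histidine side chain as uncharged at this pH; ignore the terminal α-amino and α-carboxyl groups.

+5

At pH ~7.4 the Lys and Arg side chains are protonated (+1), the Asp and Glu side chains are deprotonated (−1), and with His taken as neutral all other side chains carry no charge.
Positive (K, R): R8, R9, K11, K13, R15, R16 → +6.
Negative (D, E): D4 → −1.
Net charge = (+6) + (−1) = +5.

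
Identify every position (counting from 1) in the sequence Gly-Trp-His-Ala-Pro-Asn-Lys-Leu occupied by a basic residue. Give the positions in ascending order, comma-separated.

Lysine (K), arginine (R), and histidine (H) have basic, nitrogen-containing side chains.
Matching residues: His3, Lys7.

3, 7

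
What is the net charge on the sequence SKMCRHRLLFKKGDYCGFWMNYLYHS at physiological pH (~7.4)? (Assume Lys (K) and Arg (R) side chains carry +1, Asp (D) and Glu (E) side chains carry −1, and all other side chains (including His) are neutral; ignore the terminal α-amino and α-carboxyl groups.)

+4

Positive (K, R): K2, R5, R7, K11, K12 → +5.
Negative (D, E): D14 → −1.
Net charge = (+5) + (−1) = +4.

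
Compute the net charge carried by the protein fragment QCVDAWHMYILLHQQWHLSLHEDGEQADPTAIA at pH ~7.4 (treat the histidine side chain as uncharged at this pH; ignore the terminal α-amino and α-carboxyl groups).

-5

The side chains ionized at physiological pH are Lys/Arg (+1) and Asp/Glu (−1); with His treated as neutral, nothing else contributes.
Positive (K, R): none → +0.
Negative (D, E): D4, E22, D23, E25, D28 → −5.
Net charge = (+0) + (−5) = −5.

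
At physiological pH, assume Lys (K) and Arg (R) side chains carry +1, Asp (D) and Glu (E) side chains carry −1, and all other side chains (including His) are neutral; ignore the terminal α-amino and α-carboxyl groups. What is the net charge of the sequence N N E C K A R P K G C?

+2

Positive (K, R): K5, R7, K9 → +3.
Negative (D, E): E3 → −1.
Net charge = (+3) + (−1) = +2.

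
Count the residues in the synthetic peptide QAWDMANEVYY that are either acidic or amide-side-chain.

4

Acidic: D, E. Amide-side-chain: N, Q.
Acidic residues here: D4, E8 (2).
Amide-side-chain residues here: Q1, N7 (2).
The two groups share no amino acid, so total = 2 + 2 = 4.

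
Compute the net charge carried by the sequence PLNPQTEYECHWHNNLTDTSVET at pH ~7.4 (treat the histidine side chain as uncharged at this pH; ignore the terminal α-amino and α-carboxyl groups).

-4

At pH ~7.4 the Lys and Arg side chains are protonated (+1), the Asp and Glu side chains are deprotonated (−1), and with His taken as neutral all other side chains carry no charge.
Positive (K, R): none → +0.
Negative (D, E): E7, E9, D18, E22 → −4.
Net charge = (+0) + (−4) = −4.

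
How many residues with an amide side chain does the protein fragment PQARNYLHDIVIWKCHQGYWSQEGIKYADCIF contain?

4

The amide-side-chain residues are Asn (N) and Gln (Q).
Matching residues: Q2, N5, Q17, Q22.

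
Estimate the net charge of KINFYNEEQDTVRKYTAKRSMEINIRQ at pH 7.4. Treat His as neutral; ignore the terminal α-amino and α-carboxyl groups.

+2

At pH ~7.4 the Lys and Arg side chains are protonated (+1), the Asp and Glu side chains are deprotonated (−1), and with His taken as neutral all other side chains carry no charge.
Positive (K, R): K1, R13, K14, K18, R19, R26 → +6.
Negative (D, E): E7, E8, D10, E22 → −4.
Net charge = (+6) + (−4) = +2.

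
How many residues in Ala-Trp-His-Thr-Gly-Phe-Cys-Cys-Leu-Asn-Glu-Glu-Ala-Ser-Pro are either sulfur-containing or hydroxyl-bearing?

4

Sulfur-containing: C, M. Hydroxyl-bearing: S, T, Y.
Sulfur-containing residues here: Cys7, Cys8 (2).
Hydroxyl-bearing residues here: Thr4, Ser14 (2).
The two groups share no amino acid, so total = 2 + 2 = 4.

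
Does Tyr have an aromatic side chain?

Yes

F, W, and Y each carry an aromatic ring on the side chain.
Tyrosine is in this group.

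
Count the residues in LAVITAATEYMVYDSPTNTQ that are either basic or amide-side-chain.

Basic: H, K, R. Amide-side-chain: N, Q.
Basic residues here: none (0).
Amide-side-chain residues here: N18, Q20 (2).
The two groups share no amino acid, so total = 0 + 2 = 2.

2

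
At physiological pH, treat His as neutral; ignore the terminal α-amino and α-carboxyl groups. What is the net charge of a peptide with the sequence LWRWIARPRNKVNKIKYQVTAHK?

+7

At pH ~7.4 the Lys and Arg side chains are protonated (+1), the Asp and Glu side chains are deprotonated (−1), and with His taken as neutral all other side chains carry no charge.
Positive (K, R): R3, R7, R9, K11, K14, K16, K23 → +7.
Negative (D, E): none → −0.
Net charge = (+7) + (−0) = +7.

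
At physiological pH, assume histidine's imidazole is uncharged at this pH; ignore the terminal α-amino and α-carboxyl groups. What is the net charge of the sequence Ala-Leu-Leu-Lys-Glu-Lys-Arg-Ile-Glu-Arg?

Near pH 7.4, K and R contribute +1 each, D and E contribute −1 each, and every other side chain (His included, as stated) is uncharged.
Positive (K, R): Lys4, Lys6, Arg7, Arg10 → +4.
Negative (D, E): Glu5, Glu9 → −2.
Net charge = (+4) + (−2) = +2.

+2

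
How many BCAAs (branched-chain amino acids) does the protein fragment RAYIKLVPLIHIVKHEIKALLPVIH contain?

12

V, L, and I make up the branched-chain aliphatic group.
Matching residues: I4, L6, V7, L9, I10, I12, V13, I17, L20, L21, V23, I24.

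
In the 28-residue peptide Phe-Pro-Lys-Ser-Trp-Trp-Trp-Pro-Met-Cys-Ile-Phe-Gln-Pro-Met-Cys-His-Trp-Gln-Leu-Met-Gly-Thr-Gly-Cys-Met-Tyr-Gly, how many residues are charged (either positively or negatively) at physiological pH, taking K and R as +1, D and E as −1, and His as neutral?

1

Charged side chains at pH ~7.4: K, R (positive); D, E (negative).
Matching residues: Lys3.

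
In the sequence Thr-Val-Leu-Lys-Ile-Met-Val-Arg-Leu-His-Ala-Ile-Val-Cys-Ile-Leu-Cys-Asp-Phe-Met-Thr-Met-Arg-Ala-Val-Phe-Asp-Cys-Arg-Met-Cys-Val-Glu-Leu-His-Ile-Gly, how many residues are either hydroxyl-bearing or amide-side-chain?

Hydroxyl-bearing: S, T, Y. Amide-side-chain: N, Q.
Hydroxyl-bearing residues here: Thr1, Thr21 (2).
Amide-side-chain residues here: none (0).
The two groups share no amino acid, so total = 2 + 0 = 2.

2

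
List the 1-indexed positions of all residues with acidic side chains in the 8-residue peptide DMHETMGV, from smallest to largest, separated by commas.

The acidic residues are Asp (D) and Glu (E), whose side chains end in a carboxylate group.
Matching residues: D1, E4.

1, 4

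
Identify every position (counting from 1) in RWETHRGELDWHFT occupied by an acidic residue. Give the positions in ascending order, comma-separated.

3, 8, 10

The acidic residues are Asp (D) and Glu (E), whose side chains end in a carboxylate group.
Matching residues: E3, E8, D10.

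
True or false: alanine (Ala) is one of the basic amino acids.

False

Lysine (K), arginine (R), and histidine (H) have basic, nitrogen-containing side chains.
Alanine is not in this group.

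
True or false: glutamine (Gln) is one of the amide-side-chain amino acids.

True

The amide-side-chain residues are Asn (N) and Gln (Q).
Glutamine is in this group.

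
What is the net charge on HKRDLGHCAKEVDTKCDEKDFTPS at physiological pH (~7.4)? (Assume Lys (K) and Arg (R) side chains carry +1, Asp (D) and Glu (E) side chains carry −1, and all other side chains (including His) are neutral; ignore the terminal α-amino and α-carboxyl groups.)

Positive (K, R): K2, R3, K10, K15, K19 → +5.
Negative (D, E): D4, E11, D13, D17, E18, D20 → −6.
Net charge = (+5) + (−6) = −1.

-1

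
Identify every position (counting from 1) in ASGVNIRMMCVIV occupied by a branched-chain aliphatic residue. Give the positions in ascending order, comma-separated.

Valine (V), leucine (L), and isoleucine (I) are the branched-chain amino acids.
Matching residues: V4, I6, V11, I12, V13.

4, 6, 11, 12, 13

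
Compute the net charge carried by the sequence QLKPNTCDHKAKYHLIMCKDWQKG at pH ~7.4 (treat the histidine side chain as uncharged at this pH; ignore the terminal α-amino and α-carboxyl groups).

+3

Near pH 7.4, K and R contribute +1 each, D and E contribute −1 each, and every other side chain (His included, as stated) is uncharged.
Positive (K, R): K3, K10, K12, K19, K23 → +5.
Negative (D, E): D8, D20 → −2.
Net charge = (+5) + (−2) = +3.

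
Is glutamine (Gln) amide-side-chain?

The amide-side-chain residues are Asn (N) and Gln (Q).
Glutamine is in this group.

Yes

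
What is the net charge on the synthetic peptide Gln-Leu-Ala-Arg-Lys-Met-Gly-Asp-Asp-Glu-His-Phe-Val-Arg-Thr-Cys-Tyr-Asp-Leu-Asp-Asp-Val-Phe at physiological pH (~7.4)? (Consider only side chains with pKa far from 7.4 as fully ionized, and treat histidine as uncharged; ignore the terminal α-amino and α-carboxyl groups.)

The side chains ionized at physiological pH are Lys/Arg (+1) and Asp/Glu (−1); with His treated as neutral, nothing else contributes.
Positive (K, R): Arg4, Lys5, Arg14 → +3.
Negative (D, E): Asp8, Asp9, Glu10, Asp18, Asp20, Asp21 → −6.
Net charge = (+3) + (−6) = −3.

-3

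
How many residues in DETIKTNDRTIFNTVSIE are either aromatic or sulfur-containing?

Aromatic: F, W, Y. Sulfur-containing: C, M.
Aromatic residues here: F12 (1).
Sulfur-containing residues here: none (0).
The two groups share no amino acid, so total = 1 + 0 = 1.

1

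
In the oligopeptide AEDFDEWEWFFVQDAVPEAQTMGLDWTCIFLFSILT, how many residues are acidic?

The acidic residues are Asp (D) and Glu (E), whose side chains end in a carboxylate group.
Matching residues: E2, D3, D5, E6, E8, D14, E18, D25.

8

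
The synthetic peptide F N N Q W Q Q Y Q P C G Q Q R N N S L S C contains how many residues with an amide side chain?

Asparagine (N) and glutamine (Q) have uncharged amide side chains.
Matching residues: N2, N3, Q4, Q6, Q7, Q9, Q13, Q14, N16, N17.

10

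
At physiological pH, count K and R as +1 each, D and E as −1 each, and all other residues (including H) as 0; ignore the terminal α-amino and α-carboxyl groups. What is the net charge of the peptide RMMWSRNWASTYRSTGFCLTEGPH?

Positive (K, R): R1, R6, R13 → +3.
Negative (D, E): E21 → −1.
Net charge = (+3) + (−1) = +2.

+2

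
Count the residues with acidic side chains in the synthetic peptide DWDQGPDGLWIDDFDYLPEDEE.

The acidic residues are Asp (D) and Glu (E), whose side chains end in a carboxylate group.
Matching residues: D1, D3, D7, D12, D13, D15, E19, D20, E21, E22.

10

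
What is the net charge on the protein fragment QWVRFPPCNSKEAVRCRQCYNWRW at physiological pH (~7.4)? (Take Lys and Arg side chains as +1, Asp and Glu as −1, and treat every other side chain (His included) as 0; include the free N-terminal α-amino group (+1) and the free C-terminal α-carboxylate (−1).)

+4

Positive (K, R): R4, K11, R15, R17, R23 → +5.
Negative (D, E): E12 → −1.
The N-terminus (+1) and C-terminus (−1) cancel.
Net charge = (+5) + (−1) = +4.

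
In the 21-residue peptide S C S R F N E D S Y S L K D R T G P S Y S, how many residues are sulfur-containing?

1

Cysteine (C, thiol) and methionine (M, thioether) are the two sulfur-containing amino acids.
Matching residues: C2.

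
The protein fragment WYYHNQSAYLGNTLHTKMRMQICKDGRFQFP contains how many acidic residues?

Only D (aspartate) and E (glutamate) carry a side-chain carboxylic acid.
Matching residues: D25.

1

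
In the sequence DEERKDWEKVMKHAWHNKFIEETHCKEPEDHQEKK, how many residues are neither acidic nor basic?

Acidic: D, E. Basic: K, R, H. All other residues are neither.
Matching residues: W7, V10, M11, A14, W15, N17, F19, I20, T23, C25, P28, Q32.

12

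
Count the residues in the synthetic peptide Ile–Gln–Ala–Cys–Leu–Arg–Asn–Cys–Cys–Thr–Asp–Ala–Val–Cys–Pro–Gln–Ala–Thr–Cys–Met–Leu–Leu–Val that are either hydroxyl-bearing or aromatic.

Hydroxyl-bearing: S, T, Y. Aromatic: F, W, Y.
Hydroxyl-bearing residues here: Thr10, Thr18 (2).
Aromatic residues here: none (0).
(Y belongs to both groups, but none appear in this sequence.) Total = 2 + 0 = 2.

2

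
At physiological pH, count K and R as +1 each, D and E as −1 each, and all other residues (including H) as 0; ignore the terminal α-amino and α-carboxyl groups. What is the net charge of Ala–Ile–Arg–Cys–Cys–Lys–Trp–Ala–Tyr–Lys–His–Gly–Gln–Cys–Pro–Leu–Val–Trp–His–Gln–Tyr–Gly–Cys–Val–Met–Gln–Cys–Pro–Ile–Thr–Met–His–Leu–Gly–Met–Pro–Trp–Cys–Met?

Positive (K, R): Arg3, Lys6, Lys10 → +3.
Negative (D, E): none → −0.
Net charge = (+3) + (−0) = +3.

+3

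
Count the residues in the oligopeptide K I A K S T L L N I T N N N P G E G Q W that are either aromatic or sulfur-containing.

Aromatic: F, W, Y. Sulfur-containing: C, M.
Aromatic residues here: W20 (1).
Sulfur-containing residues here: none (0).
The two groups share no amino acid, so total = 1 + 0 = 1.

1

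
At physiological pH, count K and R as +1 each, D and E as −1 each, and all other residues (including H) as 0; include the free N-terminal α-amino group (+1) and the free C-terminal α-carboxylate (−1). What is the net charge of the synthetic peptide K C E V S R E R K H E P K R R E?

+3

Positive (K, R): K1, R6, R8, K9, K13, R14, R15 → +7.
Negative (D, E): E3, E7, E11, E16 → −4.
The N-terminus (+1) and C-terminus (−1) cancel.
Net charge = (+7) + (−4) = +3.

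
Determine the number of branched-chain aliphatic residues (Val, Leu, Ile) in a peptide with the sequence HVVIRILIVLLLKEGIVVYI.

Matching residues: V2, V3, I4, I6, L7, I8, V9, L10, L11, L12, I16, V17, V18, I20.

14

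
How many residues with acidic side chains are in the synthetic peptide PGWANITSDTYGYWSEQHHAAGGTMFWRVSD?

The acidic residues are Asp (D) and Glu (E), whose side chains end in a carboxylate group.
Matching residues: D9, E16, D31.

3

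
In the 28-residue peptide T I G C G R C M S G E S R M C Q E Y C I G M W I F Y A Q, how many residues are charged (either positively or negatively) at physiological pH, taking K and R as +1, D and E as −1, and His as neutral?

4

Charged side chains at pH ~7.4: K, R (positive); D, E (negative).
Matching residues: R6, E11, R13, E17.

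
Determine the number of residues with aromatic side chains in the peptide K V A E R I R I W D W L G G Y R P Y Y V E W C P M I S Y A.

The aromatic amino acids are Phe (F, benzyl), Trp (W, indole), and Tyr (Y, phenol).
Matching residues: W9, W11, Y15, Y18, Y19, W22, Y28.

7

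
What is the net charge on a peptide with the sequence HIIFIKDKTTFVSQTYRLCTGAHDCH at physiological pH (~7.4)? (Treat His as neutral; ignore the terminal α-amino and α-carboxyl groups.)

The side chains ionized at physiological pH are Lys/Arg (+1) and Asp/Glu (−1); with His treated as neutral, nothing else contributes.
Positive (K, R): K6, K8, R17 → +3.
Negative (D, E): D7, D24 → −2.
Net charge = (+3) + (−2) = +1.

+1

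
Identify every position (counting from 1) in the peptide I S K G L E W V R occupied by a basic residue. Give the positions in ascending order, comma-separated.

K, R, and H are the three residues with basic side chains (ε-amine, guanidinium, and imidazole respectively).
Matching residues: K3, R9.

3, 9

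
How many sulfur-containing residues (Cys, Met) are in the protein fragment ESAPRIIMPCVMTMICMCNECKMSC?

Matching residues: M8, C10, M12, M14, C16, M17, C18, C21, M23, C25.

10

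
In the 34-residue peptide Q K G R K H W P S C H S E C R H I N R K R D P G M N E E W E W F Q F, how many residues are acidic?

5

The acidic residues are Asp (D) and Glu (E), whose side chains end in a carboxylate group.
Matching residues: E13, D22, E27, E28, E30.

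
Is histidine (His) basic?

Yes

K, R, and H are the three residues with basic side chains (ε-amine, guanidinium, and imidazole respectively).
Histidine is in this group.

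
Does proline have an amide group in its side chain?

Asparagine (N) and glutamine (Q) have uncharged amide side chains.
Proline is not in this group.

No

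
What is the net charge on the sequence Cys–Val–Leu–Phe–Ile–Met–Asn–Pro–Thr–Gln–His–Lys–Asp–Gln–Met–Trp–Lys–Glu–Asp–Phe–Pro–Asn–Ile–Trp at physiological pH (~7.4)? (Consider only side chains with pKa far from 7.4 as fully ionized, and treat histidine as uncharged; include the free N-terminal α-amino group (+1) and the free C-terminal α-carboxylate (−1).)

-1

At pH ~7.4 the Lys and Arg side chains are protonated (+1), the Asp and Glu side chains are deprotonated (−1), and with His taken as neutral all other side chains carry no charge.
Positive (K, R): Lys12, Lys17 → +2.
Negative (D, E): Asp13, Glu18, Asp19 → −3.
The N-terminus (+1) and C-terminus (−1) cancel.
Net charge = (+2) + (−3) = −1.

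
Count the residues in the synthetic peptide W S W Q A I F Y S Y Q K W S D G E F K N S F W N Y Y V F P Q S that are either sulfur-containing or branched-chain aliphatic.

2

Sulfur-containing: C, M. Branched-chain aliphatic: I, L, V.
Sulfur-containing residues here: none (0).
Branched-chain aliphatic residues here: I6, V27 (2).
The two groups share no amino acid, so total = 0 + 2 = 2.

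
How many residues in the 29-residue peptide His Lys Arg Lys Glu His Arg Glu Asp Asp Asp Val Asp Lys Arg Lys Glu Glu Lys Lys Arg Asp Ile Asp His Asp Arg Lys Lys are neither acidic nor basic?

Acidic: D, E. Basic: K, R, H. All other residues are neither.
Matching residues: Val12, Ile23.

2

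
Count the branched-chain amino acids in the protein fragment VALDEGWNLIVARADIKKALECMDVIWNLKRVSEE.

The BCAAs are Val, Leu, and Ile — aliphatic side chains with a branch point.
Matching residues: V1, L3, L9, I10, V11, I16, L20, V25, I26, L29, V32.

11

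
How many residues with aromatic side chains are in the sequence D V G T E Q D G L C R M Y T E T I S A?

F, W, and Y each carry an aromatic ring on the side chain.
Matching residues: Y13.

1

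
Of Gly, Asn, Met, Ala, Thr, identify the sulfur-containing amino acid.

Only Cys (C) and Met (M) have a sulfur atom in the side chain.
Of the listed options, only Met belongs to this group.

Met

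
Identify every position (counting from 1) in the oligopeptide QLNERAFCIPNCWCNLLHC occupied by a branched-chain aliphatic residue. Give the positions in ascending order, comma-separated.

2, 9, 16, 17

Valine (V), leucine (L), and isoleucine (I) are the branched-chain amino acids.
Matching residues: L2, I9, L16, L17.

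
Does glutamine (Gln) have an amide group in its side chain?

Yes

Only N (asparagine) and Q (glutamine) carry a side-chain carboxamide.
Glutamine is in this group.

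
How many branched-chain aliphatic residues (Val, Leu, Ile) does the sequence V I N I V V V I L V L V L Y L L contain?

Matching residues: V1, I2, I4, V5, V6, V7, I8, L9, V10, L11, V12, L13, L15, L16.

14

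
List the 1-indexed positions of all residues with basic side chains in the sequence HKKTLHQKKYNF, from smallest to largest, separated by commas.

Lysine (K), arginine (R), and histidine (H) have basic, nitrogen-containing side chains.
Matching residues: H1, K2, K3, H6, K8, K9.

1, 2, 3, 6, 8, 9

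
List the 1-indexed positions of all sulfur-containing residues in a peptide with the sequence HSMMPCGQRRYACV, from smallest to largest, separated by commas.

3, 4, 6, 13

Cysteine (C, thiol) and methionine (M, thioether) are the two sulfur-containing amino acids.
Matching residues: M3, M4, C6, C13.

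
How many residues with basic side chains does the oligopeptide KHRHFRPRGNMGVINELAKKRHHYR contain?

12

The basic amino acids are Lys (K), Arg (R), and His (H).
Matching residues: K1, H2, R3, H4, R6, R8, K19, K20, R21, H22, H23, R25.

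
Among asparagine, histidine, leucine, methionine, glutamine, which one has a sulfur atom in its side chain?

methionine

Only Cys (C) and Met (M) have a sulfur atom in the side chain.
Of the listed options, only methionine belongs to this group.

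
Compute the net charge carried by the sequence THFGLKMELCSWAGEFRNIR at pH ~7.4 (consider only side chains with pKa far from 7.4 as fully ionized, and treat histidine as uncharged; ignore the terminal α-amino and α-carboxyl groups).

At pH ~7.4 the Lys and Arg side chains are protonated (+1), the Asp and Glu side chains are deprotonated (−1), and with His taken as neutral all other side chains carry no charge.
Positive (K, R): K6, R17, R20 → +3.
Negative (D, E): E8, E15 → −2.
Net charge = (+3) + (−2) = +1.

+1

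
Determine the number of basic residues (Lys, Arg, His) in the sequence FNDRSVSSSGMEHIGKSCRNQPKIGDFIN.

Matching residues: R4, H13, K16, R19, K23.

5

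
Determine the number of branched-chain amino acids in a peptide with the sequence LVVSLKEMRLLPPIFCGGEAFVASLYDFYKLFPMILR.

12

The BCAAs are Val, Leu, and Ile — aliphatic side chains with a branch point.
Matching residues: L1, V2, V3, L5, L10, L11, I14, V22, L25, L31, I35, L36.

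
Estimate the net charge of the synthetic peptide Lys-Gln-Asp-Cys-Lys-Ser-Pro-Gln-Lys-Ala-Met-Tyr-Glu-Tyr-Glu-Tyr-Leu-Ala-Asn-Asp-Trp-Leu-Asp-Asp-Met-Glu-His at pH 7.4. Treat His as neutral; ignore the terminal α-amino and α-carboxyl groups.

-4

Near pH 7.4, K and R contribute +1 each, D and E contribute −1 each, and every other side chain (His included, as stated) is uncharged.
Positive (K, R): Lys1, Lys5, Lys9 → +3.
Negative (D, E): Asp3, Glu13, Glu15, Asp20, Asp23, Asp24, Glu26 → −7.
Net charge = (+3) + (−7) = −4.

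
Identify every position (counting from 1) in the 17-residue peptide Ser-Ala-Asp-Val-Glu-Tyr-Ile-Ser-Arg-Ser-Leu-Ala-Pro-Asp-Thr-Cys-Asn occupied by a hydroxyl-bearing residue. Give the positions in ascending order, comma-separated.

1, 6, 8, 10, 15

Matching residues: Ser1, Tyr6, Ser8, Ser10, Thr15.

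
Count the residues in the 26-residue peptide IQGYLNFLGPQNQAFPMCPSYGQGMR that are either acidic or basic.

1

Acidic: D, E. Basic: H, K, R.
Acidic residues here: none (0).
Basic residues here: R26 (1).
The two groups share no amino acid, so total = 0 + 1 = 1.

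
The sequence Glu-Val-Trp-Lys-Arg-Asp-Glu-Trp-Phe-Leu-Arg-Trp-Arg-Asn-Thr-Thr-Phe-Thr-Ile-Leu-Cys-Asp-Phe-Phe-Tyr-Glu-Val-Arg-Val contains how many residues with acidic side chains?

5

Aspartate (D) and glutamate (E) have carboxylic-acid side chains and are the acidic amino acids.
Matching residues: Glu1, Asp6, Glu7, Asp22, Glu26.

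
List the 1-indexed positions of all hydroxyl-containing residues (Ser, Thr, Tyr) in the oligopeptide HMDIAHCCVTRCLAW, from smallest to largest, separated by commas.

Matching residues: T10.

10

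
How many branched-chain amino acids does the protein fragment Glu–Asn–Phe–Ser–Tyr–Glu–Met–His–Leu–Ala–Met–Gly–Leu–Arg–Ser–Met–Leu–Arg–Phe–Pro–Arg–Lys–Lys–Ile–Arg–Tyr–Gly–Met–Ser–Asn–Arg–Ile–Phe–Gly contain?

5

Valine (V), leucine (L), and isoleucine (I) are the branched-chain amino acids.
Matching residues: Leu9, Leu13, Leu17, Ile24, Ile32.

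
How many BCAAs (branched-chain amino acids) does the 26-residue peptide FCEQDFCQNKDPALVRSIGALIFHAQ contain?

Valine (V), leucine (L), and isoleucine (I) are the branched-chain amino acids.
Matching residues: L14, V15, I18, L21, I22.

5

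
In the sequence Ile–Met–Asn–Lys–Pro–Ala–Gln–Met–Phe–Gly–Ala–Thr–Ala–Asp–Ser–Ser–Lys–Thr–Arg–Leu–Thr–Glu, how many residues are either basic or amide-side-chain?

5

Basic: H, K, R. Amide-side-chain: N, Q.
Basic residues here: Lys4, Lys17, Arg19 (3).
Amide-side-chain residues here: Asn3, Gln7 (2).
The two groups share no amino acid, so total = 3 + 2 = 5.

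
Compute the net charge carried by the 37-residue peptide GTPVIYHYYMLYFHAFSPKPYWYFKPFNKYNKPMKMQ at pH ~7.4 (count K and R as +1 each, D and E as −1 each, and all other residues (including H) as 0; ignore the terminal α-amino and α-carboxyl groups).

Positive (K, R): K19, K25, K29, K32, K35 → +5.
Negative (D, E): none → −0.
Net charge = (+5) + (−0) = +5.

+5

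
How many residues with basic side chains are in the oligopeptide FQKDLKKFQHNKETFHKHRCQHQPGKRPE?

The basic amino acids are Lys (K), Arg (R), and His (H).
Matching residues: K3, K6, K7, H10, K12, H16, K17, H18, R19, H22, K26, R27.

12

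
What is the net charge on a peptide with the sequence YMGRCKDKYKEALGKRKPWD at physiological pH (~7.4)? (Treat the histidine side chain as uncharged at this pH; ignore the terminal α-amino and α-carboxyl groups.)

At pH ~7.4 the Lys and Arg side chains are protonated (+1), the Asp and Glu side chains are deprotonated (−1), and with His taken as neutral all other side chains carry no charge.
Positive (K, R): R4, K6, K8, K10, K15, R16, K17 → +7.
Negative (D, E): D7, E11, D20 → −3.
Net charge = (+7) + (−3) = +4.

+4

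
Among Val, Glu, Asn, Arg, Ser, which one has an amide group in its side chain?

Asn

Asparagine (N) and glutamine (Q) have uncharged amide side chains.
Of the listed options, only Asn belongs to this group.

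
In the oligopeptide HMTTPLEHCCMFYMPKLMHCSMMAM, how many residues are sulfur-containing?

10

Cysteine (C, thiol) and methionine (M, thioether) are the two sulfur-containing amino acids.
Matching residues: M2, C9, C10, M11, M14, M18, C20, M22, M23, M25.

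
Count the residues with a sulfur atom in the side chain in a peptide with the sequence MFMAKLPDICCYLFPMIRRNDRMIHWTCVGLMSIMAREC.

10

The sulfur-bearing residues are cysteine (–SH) and methionine (–S–CH₃).
Matching residues: M1, M3, C10, C11, M16, M23, C28, M32, M35, C39.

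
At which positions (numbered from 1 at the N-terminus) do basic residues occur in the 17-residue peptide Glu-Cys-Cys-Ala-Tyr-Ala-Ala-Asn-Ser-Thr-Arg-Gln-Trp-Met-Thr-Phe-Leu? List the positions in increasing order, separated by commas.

11

Lysine (K), arginine (R), and histidine (H) have basic, nitrogen-containing side chains.
Matching residues: Arg11.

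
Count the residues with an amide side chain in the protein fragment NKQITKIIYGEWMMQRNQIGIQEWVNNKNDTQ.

10

Only N (asparagine) and Q (glutamine) carry a side-chain carboxamide.
Matching residues: N1, Q3, Q15, N17, Q18, Q22, N26, N27, N29, Q32.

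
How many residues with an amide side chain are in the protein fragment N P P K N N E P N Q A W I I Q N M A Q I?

Only N (asparagine) and Q (glutamine) carry a side-chain carboxamide.
Matching residues: N1, N5, N6, N9, Q10, Q15, N16, Q19.

8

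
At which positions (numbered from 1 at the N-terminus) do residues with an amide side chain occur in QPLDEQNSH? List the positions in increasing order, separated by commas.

1, 6, 7

Asparagine (N) and glutamine (Q) have uncharged amide side chains.
Matching residues: Q1, Q6, N7.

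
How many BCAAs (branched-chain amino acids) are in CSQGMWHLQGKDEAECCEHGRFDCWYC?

V, L, and I make up the branched-chain aliphatic group.
Matching residues: L8.

1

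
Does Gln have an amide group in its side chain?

Yes

Only N (asparagine) and Q (glutamine) carry a side-chain carboxamide.
Glutamine is in this group.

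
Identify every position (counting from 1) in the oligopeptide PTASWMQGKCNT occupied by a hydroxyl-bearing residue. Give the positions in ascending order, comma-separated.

2, 4, 12

The –OH-bearing residues are Ser, Thr (aliphatic alcohols), and Tyr (phenol).
Matching residues: T2, S4, T12.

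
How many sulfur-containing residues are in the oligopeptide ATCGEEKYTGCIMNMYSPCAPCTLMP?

Cysteine (C, thiol) and methionine (M, thioether) are the two sulfur-containing amino acids.
Matching residues: C3, C11, M13, M15, C19, C22, M25.

7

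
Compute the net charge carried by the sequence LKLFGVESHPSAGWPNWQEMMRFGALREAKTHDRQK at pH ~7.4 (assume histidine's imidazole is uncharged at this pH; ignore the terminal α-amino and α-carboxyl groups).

The side chains ionized at physiological pH are Lys/Arg (+1) and Asp/Glu (−1); with His treated as neutral, nothing else contributes.
Positive (K, R): K2, R22, R27, K30, R34, K36 → +6.
Negative (D, E): E7, E19, E28, D33 → −4.
Net charge = (+6) + (−4) = +2.

+2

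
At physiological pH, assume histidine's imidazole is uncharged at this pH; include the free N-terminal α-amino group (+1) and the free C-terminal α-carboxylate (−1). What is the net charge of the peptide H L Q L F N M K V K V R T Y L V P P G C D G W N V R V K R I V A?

Near pH 7.4, K and R contribute +1 each, D and E contribute −1 each, and every other side chain (His included, as stated) is uncharged.
Positive (K, R): K8, K10, R12, R26, K28, R29 → +6.
Negative (D, E): D21 → −1.
The N-terminus (+1) and C-terminus (−1) cancel.
Net charge = (+6) + (−1) = +5.

+5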